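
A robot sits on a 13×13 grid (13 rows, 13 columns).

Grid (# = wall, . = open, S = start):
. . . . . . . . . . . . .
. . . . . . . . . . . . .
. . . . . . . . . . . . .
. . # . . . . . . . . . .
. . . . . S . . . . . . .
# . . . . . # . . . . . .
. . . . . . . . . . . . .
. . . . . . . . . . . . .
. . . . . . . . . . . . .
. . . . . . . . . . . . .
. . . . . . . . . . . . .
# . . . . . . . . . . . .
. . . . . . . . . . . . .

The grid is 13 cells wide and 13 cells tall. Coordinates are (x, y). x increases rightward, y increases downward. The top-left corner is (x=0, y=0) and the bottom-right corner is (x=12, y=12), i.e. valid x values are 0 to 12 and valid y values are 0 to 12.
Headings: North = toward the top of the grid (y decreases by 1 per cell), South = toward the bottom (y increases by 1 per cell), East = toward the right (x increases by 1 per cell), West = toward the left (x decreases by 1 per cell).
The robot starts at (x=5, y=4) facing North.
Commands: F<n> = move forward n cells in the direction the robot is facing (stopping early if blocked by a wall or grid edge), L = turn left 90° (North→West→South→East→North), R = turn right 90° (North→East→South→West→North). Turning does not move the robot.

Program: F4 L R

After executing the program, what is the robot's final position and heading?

Answer: Final position: (x=5, y=0), facing North

Derivation:
Start: (x=5, y=4), facing North
  F4: move forward 4, now at (x=5, y=0)
  L: turn left, now facing West
  R: turn right, now facing North
Final: (x=5, y=0), facing North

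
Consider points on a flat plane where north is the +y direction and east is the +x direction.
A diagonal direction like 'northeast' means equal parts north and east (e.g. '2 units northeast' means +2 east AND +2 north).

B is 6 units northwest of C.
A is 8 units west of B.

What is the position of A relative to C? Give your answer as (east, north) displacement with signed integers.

Answer: A is at (east=-14, north=6) relative to C.

Derivation:
Place C at the origin (east=0, north=0).
  B is 6 units northwest of C: delta (east=-6, north=+6); B at (east=-6, north=6).
  A is 8 units west of B: delta (east=-8, north=+0); A at (east=-14, north=6).
Therefore A relative to C: (east=-14, north=6).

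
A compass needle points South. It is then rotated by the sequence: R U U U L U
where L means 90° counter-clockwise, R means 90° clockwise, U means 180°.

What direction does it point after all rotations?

Start: South
  R (right (90° clockwise)) -> West
  U (U-turn (180°)) -> East
  U (U-turn (180°)) -> West
  U (U-turn (180°)) -> East
  L (left (90° counter-clockwise)) -> North
  U (U-turn (180°)) -> South
Final: South

Answer: Final heading: South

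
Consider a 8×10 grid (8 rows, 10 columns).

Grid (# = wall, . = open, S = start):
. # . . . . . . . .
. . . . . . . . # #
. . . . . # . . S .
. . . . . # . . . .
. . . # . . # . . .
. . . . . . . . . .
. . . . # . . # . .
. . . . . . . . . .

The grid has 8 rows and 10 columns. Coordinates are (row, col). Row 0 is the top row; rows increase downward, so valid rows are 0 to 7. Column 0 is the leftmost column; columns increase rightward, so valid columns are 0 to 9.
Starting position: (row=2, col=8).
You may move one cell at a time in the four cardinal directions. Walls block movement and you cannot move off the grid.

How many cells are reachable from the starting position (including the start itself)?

Answer: Reachable cells: 71

Derivation:
BFS flood-fill from (row=2, col=8):
  Distance 0: (row=2, col=8)
  Distance 1: (row=2, col=7), (row=2, col=9), (row=3, col=8)
  Distance 2: (row=1, col=7), (row=2, col=6), (row=3, col=7), (row=3, col=9), (row=4, col=8)
  Distance 3: (row=0, col=7), (row=1, col=6), (row=3, col=6), (row=4, col=7), (row=4, col=9), (row=5, col=8)
  Distance 4: (row=0, col=6), (row=0, col=8), (row=1, col=5), (row=5, col=7), (row=5, col=9), (row=6, col=8)
  Distance 5: (row=0, col=5), (row=0, col=9), (row=1, col=4), (row=5, col=6), (row=6, col=9), (row=7, col=8)
  Distance 6: (row=0, col=4), (row=1, col=3), (row=2, col=4), (row=5, col=5), (row=6, col=6), (row=7, col=7), (row=7, col=9)
  Distance 7: (row=0, col=3), (row=1, col=2), (row=2, col=3), (row=3, col=4), (row=4, col=5), (row=5, col=4), (row=6, col=5), (row=7, col=6)
  Distance 8: (row=0, col=2), (row=1, col=1), (row=2, col=2), (row=3, col=3), (row=4, col=4), (row=5, col=3), (row=7, col=5)
  Distance 9: (row=1, col=0), (row=2, col=1), (row=3, col=2), (row=5, col=2), (row=6, col=3), (row=7, col=4)
  Distance 10: (row=0, col=0), (row=2, col=0), (row=3, col=1), (row=4, col=2), (row=5, col=1), (row=6, col=2), (row=7, col=3)
  Distance 11: (row=3, col=0), (row=4, col=1), (row=5, col=0), (row=6, col=1), (row=7, col=2)
  Distance 12: (row=4, col=0), (row=6, col=0), (row=7, col=1)
  Distance 13: (row=7, col=0)
Total reachable: 71 (grid has 71 open cells total)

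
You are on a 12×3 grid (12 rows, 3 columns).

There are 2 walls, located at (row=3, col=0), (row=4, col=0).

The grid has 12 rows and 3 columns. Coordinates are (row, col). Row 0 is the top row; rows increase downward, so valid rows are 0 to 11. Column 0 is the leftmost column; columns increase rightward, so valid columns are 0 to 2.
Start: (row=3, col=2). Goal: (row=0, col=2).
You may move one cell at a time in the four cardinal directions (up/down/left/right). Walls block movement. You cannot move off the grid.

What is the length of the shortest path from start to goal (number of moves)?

BFS from (row=3, col=2) until reaching (row=0, col=2):
  Distance 0: (row=3, col=2)
  Distance 1: (row=2, col=2), (row=3, col=1), (row=4, col=2)
  Distance 2: (row=1, col=2), (row=2, col=1), (row=4, col=1), (row=5, col=2)
  Distance 3: (row=0, col=2), (row=1, col=1), (row=2, col=0), (row=5, col=1), (row=6, col=2)  <- goal reached here
One shortest path (3 moves): (row=3, col=2) -> (row=2, col=2) -> (row=1, col=2) -> (row=0, col=2)

Answer: Shortest path length: 3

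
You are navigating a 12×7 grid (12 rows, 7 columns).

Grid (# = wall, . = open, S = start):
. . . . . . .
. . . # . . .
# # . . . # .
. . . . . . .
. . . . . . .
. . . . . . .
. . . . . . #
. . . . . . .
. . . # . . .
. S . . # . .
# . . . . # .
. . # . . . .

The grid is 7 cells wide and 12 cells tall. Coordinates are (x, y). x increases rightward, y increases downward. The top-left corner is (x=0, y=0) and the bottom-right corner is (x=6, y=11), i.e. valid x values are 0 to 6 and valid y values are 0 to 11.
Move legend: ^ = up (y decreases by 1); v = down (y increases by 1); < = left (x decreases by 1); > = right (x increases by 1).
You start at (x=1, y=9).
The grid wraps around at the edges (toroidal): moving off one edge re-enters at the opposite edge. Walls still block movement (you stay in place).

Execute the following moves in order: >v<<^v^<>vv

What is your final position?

Answer: Final position: (x=1, y=11)

Derivation:
Start: (x=1, y=9)
  > (right): (x=1, y=9) -> (x=2, y=9)
  v (down): (x=2, y=9) -> (x=2, y=10)
  < (left): (x=2, y=10) -> (x=1, y=10)
  < (left): blocked, stay at (x=1, y=10)
  ^ (up): (x=1, y=10) -> (x=1, y=9)
  v (down): (x=1, y=9) -> (x=1, y=10)
  ^ (up): (x=1, y=10) -> (x=1, y=9)
  < (left): (x=1, y=9) -> (x=0, y=9)
  > (right): (x=0, y=9) -> (x=1, y=9)
  v (down): (x=1, y=9) -> (x=1, y=10)
  v (down): (x=1, y=10) -> (x=1, y=11)
Final: (x=1, y=11)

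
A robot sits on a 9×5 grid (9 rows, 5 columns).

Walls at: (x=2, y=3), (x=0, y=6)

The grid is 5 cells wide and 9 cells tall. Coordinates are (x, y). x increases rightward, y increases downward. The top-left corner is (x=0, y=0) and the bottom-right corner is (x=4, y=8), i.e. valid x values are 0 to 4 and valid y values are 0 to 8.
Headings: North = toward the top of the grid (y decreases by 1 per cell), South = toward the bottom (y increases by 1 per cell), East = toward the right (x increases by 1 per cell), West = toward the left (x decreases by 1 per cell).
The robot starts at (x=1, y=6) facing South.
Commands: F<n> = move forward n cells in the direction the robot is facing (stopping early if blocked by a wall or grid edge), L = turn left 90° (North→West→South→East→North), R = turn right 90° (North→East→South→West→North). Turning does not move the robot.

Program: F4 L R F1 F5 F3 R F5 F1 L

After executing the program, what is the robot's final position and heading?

Answer: Final position: (x=0, y=8), facing South

Derivation:
Start: (x=1, y=6), facing South
  F4: move forward 2/4 (blocked), now at (x=1, y=8)
  L: turn left, now facing East
  R: turn right, now facing South
  F1: move forward 0/1 (blocked), now at (x=1, y=8)
  F5: move forward 0/5 (blocked), now at (x=1, y=8)
  F3: move forward 0/3 (blocked), now at (x=1, y=8)
  R: turn right, now facing West
  F5: move forward 1/5 (blocked), now at (x=0, y=8)
  F1: move forward 0/1 (blocked), now at (x=0, y=8)
  L: turn left, now facing South
Final: (x=0, y=8), facing South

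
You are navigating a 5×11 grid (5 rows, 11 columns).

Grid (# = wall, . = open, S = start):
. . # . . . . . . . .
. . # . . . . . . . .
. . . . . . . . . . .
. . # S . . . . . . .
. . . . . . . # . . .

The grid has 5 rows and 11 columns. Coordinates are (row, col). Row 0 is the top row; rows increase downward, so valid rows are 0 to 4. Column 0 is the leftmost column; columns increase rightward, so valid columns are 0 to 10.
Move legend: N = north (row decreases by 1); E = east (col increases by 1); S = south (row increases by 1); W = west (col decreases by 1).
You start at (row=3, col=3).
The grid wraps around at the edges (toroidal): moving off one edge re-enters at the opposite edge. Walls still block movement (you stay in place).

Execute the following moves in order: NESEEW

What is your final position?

Answer: Final position: (row=3, col=5)

Derivation:
Start: (row=3, col=3)
  N (north): (row=3, col=3) -> (row=2, col=3)
  E (east): (row=2, col=3) -> (row=2, col=4)
  S (south): (row=2, col=4) -> (row=3, col=4)
  E (east): (row=3, col=4) -> (row=3, col=5)
  E (east): (row=3, col=5) -> (row=3, col=6)
  W (west): (row=3, col=6) -> (row=3, col=5)
Final: (row=3, col=5)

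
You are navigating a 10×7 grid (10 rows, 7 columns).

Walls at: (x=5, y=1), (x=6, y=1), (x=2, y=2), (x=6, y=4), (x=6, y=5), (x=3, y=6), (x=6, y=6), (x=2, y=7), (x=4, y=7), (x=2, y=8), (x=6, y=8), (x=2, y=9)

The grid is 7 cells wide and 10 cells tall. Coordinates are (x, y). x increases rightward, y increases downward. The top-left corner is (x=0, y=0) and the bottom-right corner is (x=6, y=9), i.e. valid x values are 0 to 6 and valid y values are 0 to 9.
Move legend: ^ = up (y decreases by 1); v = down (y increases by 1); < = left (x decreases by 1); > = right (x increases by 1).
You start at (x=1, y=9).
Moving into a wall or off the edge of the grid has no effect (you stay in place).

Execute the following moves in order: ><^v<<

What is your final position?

Answer: Final position: (x=0, y=9)

Derivation:
Start: (x=1, y=9)
  > (right): blocked, stay at (x=1, y=9)
  < (left): (x=1, y=9) -> (x=0, y=9)
  ^ (up): (x=0, y=9) -> (x=0, y=8)
  v (down): (x=0, y=8) -> (x=0, y=9)
  < (left): blocked, stay at (x=0, y=9)
  < (left): blocked, stay at (x=0, y=9)
Final: (x=0, y=9)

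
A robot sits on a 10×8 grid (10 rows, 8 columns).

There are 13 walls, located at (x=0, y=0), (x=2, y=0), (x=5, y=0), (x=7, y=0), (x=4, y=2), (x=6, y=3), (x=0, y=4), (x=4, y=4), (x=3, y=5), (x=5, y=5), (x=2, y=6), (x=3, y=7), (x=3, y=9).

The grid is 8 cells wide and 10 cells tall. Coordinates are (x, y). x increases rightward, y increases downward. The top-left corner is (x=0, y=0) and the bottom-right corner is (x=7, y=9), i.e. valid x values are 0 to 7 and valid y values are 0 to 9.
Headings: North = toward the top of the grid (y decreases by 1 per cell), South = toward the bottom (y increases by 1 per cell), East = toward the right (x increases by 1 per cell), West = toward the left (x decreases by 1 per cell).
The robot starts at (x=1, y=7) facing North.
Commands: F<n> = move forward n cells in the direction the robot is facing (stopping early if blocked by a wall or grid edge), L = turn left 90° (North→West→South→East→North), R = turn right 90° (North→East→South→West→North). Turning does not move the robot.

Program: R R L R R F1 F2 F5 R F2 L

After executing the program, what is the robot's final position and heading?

Start: (x=1, y=7), facing North
  R: turn right, now facing East
  R: turn right, now facing South
  L: turn left, now facing East
  R: turn right, now facing South
  R: turn right, now facing West
  F1: move forward 1, now at (x=0, y=7)
  F2: move forward 0/2 (blocked), now at (x=0, y=7)
  F5: move forward 0/5 (blocked), now at (x=0, y=7)
  R: turn right, now facing North
  F2: move forward 2, now at (x=0, y=5)
  L: turn left, now facing West
Final: (x=0, y=5), facing West

Answer: Final position: (x=0, y=5), facing West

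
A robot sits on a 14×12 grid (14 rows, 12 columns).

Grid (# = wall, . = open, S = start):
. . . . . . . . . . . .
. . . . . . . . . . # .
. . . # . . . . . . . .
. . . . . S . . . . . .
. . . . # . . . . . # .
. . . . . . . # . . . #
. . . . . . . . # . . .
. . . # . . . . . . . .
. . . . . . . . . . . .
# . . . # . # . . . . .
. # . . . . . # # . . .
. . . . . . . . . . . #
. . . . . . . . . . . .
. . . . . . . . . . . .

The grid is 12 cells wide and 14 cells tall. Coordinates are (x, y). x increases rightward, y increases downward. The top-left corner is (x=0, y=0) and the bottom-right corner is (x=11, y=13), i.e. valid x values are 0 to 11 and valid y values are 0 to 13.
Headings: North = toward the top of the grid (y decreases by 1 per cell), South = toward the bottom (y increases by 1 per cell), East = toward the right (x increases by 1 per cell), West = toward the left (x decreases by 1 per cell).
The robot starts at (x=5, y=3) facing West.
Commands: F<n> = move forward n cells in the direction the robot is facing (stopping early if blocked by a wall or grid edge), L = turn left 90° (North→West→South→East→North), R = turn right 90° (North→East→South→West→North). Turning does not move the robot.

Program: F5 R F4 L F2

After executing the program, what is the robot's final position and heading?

Start: (x=5, y=3), facing West
  F5: move forward 5, now at (x=0, y=3)
  R: turn right, now facing North
  F4: move forward 3/4 (blocked), now at (x=0, y=0)
  L: turn left, now facing West
  F2: move forward 0/2 (blocked), now at (x=0, y=0)
Final: (x=0, y=0), facing West

Answer: Final position: (x=0, y=0), facing West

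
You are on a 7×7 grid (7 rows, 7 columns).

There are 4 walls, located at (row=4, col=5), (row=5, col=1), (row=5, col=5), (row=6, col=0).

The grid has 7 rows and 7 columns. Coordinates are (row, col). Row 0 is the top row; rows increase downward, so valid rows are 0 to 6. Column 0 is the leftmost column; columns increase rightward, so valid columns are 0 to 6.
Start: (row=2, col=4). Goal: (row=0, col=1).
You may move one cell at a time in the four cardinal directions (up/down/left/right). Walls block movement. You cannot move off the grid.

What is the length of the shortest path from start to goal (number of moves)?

Answer: Shortest path length: 5

Derivation:
BFS from (row=2, col=4) until reaching (row=0, col=1):
  Distance 0: (row=2, col=4)
  Distance 1: (row=1, col=4), (row=2, col=3), (row=2, col=5), (row=3, col=4)
  Distance 2: (row=0, col=4), (row=1, col=3), (row=1, col=5), (row=2, col=2), (row=2, col=6), (row=3, col=3), (row=3, col=5), (row=4, col=4)
  Distance 3: (row=0, col=3), (row=0, col=5), (row=1, col=2), (row=1, col=6), (row=2, col=1), (row=3, col=2), (row=3, col=6), (row=4, col=3), (row=5, col=4)
  Distance 4: (row=0, col=2), (row=0, col=6), (row=1, col=1), (row=2, col=0), (row=3, col=1), (row=4, col=2), (row=4, col=6), (row=5, col=3), (row=6, col=4)
  Distance 5: (row=0, col=1), (row=1, col=0), (row=3, col=0), (row=4, col=1), (row=5, col=2), (row=5, col=6), (row=6, col=3), (row=6, col=5)  <- goal reached here
One shortest path (5 moves): (row=2, col=4) -> (row=2, col=3) -> (row=2, col=2) -> (row=2, col=1) -> (row=1, col=1) -> (row=0, col=1)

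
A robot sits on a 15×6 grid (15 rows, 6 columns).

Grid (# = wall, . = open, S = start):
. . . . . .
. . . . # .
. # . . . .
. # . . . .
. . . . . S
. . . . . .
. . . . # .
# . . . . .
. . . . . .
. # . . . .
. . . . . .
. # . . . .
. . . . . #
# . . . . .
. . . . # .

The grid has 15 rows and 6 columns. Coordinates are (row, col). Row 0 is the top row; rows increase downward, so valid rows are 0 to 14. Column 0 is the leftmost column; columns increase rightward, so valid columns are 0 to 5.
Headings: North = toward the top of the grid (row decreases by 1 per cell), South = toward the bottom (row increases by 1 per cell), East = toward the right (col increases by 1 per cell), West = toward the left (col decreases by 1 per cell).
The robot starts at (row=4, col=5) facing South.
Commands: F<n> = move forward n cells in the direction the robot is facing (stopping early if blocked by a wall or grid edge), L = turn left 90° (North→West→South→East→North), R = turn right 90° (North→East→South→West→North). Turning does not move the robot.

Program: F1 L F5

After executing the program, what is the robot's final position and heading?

Answer: Final position: (row=5, col=5), facing East

Derivation:
Start: (row=4, col=5), facing South
  F1: move forward 1, now at (row=5, col=5)
  L: turn left, now facing East
  F5: move forward 0/5 (blocked), now at (row=5, col=5)
Final: (row=5, col=5), facing East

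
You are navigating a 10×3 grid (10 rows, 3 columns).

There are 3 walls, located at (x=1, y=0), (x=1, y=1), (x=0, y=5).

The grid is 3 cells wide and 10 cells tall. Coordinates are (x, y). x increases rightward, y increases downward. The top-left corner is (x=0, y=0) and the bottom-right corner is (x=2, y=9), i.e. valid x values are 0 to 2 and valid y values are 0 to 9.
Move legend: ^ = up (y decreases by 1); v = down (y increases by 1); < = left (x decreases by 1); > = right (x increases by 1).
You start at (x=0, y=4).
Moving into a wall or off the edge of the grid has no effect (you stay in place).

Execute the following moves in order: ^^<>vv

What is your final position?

Answer: Final position: (x=1, y=4)

Derivation:
Start: (x=0, y=4)
  ^ (up): (x=0, y=4) -> (x=0, y=3)
  ^ (up): (x=0, y=3) -> (x=0, y=2)
  < (left): blocked, stay at (x=0, y=2)
  > (right): (x=0, y=2) -> (x=1, y=2)
  v (down): (x=1, y=2) -> (x=1, y=3)
  v (down): (x=1, y=3) -> (x=1, y=4)
Final: (x=1, y=4)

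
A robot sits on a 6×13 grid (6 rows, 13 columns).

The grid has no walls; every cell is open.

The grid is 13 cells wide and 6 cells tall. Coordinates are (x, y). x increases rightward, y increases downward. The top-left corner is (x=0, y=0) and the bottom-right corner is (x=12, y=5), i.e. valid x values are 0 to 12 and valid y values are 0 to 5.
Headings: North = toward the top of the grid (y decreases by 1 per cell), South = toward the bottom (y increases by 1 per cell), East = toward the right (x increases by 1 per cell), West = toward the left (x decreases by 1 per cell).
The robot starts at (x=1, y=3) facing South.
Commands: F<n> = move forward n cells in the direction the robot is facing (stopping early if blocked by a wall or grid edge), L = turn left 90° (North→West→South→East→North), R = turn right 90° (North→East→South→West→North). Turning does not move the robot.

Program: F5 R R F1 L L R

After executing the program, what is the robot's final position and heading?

Start: (x=1, y=3), facing South
  F5: move forward 2/5 (blocked), now at (x=1, y=5)
  R: turn right, now facing West
  R: turn right, now facing North
  F1: move forward 1, now at (x=1, y=4)
  L: turn left, now facing West
  L: turn left, now facing South
  R: turn right, now facing West
Final: (x=1, y=4), facing West

Answer: Final position: (x=1, y=4), facing West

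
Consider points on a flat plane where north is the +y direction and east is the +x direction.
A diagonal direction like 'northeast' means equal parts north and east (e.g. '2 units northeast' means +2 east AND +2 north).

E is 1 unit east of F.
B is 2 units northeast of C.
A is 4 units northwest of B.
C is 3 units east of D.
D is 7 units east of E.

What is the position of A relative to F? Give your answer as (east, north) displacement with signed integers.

Answer: A is at (east=9, north=6) relative to F.

Derivation:
Place F at the origin (east=0, north=0).
  E is 1 unit east of F: delta (east=+1, north=+0); E at (east=1, north=0).
  D is 7 units east of E: delta (east=+7, north=+0); D at (east=8, north=0).
  C is 3 units east of D: delta (east=+3, north=+0); C at (east=11, north=0).
  B is 2 units northeast of C: delta (east=+2, north=+2); B at (east=13, north=2).
  A is 4 units northwest of B: delta (east=-4, north=+4); A at (east=9, north=6).
Therefore A relative to F: (east=9, north=6).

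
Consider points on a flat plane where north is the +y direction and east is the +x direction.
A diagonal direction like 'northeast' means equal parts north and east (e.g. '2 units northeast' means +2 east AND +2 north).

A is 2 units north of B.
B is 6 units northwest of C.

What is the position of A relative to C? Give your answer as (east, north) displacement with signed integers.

Answer: A is at (east=-6, north=8) relative to C.

Derivation:
Place C at the origin (east=0, north=0).
  B is 6 units northwest of C: delta (east=-6, north=+6); B at (east=-6, north=6).
  A is 2 units north of B: delta (east=+0, north=+2); A at (east=-6, north=8).
Therefore A relative to C: (east=-6, north=8).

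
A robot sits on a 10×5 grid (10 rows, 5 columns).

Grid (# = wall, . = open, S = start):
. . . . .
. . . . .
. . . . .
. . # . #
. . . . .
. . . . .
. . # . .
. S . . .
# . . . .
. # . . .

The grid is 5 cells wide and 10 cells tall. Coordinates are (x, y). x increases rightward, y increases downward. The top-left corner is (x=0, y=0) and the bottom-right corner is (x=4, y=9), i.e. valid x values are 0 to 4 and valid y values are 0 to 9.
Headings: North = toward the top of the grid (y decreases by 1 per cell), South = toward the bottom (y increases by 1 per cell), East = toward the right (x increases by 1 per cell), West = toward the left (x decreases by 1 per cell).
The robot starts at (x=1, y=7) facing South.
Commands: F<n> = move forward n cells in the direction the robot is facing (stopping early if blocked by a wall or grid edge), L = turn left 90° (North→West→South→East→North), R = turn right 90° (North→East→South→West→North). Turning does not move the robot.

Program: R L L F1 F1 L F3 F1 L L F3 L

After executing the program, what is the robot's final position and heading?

Start: (x=1, y=7), facing South
  R: turn right, now facing West
  L: turn left, now facing South
  L: turn left, now facing East
  F1: move forward 1, now at (x=2, y=7)
  F1: move forward 1, now at (x=3, y=7)
  L: turn left, now facing North
  F3: move forward 3, now at (x=3, y=4)
  F1: move forward 1, now at (x=3, y=3)
  L: turn left, now facing West
  L: turn left, now facing South
  F3: move forward 3, now at (x=3, y=6)
  L: turn left, now facing East
Final: (x=3, y=6), facing East

Answer: Final position: (x=3, y=6), facing East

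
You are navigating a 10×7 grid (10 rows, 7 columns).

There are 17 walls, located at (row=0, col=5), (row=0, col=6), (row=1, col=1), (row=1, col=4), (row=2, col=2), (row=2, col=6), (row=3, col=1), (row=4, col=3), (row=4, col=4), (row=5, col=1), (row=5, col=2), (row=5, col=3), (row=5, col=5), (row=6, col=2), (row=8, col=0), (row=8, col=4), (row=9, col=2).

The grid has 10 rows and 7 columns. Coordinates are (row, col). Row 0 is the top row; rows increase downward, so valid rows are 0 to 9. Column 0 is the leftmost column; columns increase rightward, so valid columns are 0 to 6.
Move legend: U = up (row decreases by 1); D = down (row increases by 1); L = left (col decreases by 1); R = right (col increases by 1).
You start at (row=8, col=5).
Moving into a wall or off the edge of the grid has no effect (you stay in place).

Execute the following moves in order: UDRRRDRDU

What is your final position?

Answer: Final position: (row=8, col=6)

Derivation:
Start: (row=8, col=5)
  U (up): (row=8, col=5) -> (row=7, col=5)
  D (down): (row=7, col=5) -> (row=8, col=5)
  R (right): (row=8, col=5) -> (row=8, col=6)
  R (right): blocked, stay at (row=8, col=6)
  R (right): blocked, stay at (row=8, col=6)
  D (down): (row=8, col=6) -> (row=9, col=6)
  R (right): blocked, stay at (row=9, col=6)
  D (down): blocked, stay at (row=9, col=6)
  U (up): (row=9, col=6) -> (row=8, col=6)
Final: (row=8, col=6)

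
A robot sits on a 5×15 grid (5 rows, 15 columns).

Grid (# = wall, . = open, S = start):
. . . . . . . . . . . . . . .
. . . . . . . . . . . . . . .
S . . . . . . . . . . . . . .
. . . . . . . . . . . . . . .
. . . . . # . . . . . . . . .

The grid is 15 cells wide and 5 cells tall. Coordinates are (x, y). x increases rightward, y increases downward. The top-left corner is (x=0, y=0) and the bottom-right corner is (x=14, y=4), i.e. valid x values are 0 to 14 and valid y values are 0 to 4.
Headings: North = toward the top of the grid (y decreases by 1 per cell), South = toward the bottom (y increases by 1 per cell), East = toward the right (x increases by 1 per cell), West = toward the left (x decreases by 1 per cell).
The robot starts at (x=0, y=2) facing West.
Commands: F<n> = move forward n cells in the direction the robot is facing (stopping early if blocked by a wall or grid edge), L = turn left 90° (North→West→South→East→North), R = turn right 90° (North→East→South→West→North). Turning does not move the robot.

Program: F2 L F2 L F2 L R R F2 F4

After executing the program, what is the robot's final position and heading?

Start: (x=0, y=2), facing West
  F2: move forward 0/2 (blocked), now at (x=0, y=2)
  L: turn left, now facing South
  F2: move forward 2, now at (x=0, y=4)
  L: turn left, now facing East
  F2: move forward 2, now at (x=2, y=4)
  L: turn left, now facing North
  R: turn right, now facing East
  R: turn right, now facing South
  F2: move forward 0/2 (blocked), now at (x=2, y=4)
  F4: move forward 0/4 (blocked), now at (x=2, y=4)
Final: (x=2, y=4), facing South

Answer: Final position: (x=2, y=4), facing South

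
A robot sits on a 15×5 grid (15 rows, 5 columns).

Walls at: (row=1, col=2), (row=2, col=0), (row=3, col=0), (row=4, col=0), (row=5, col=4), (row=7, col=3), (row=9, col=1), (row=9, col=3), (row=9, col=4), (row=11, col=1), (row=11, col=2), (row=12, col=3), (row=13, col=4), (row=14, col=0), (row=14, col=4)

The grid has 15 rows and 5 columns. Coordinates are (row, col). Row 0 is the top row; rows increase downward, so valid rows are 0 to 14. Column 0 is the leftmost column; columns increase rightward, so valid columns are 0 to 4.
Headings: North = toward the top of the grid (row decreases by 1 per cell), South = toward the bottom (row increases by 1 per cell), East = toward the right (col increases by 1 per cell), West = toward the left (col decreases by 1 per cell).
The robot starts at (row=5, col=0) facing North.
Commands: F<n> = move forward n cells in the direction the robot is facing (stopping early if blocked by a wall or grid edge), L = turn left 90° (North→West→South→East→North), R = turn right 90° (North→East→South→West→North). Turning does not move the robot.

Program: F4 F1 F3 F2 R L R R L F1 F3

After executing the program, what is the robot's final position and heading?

Start: (row=5, col=0), facing North
  F4: move forward 0/4 (blocked), now at (row=5, col=0)
  F1: move forward 0/1 (blocked), now at (row=5, col=0)
  F3: move forward 0/3 (blocked), now at (row=5, col=0)
  F2: move forward 0/2 (blocked), now at (row=5, col=0)
  R: turn right, now facing East
  L: turn left, now facing North
  R: turn right, now facing East
  R: turn right, now facing South
  L: turn left, now facing East
  F1: move forward 1, now at (row=5, col=1)
  F3: move forward 2/3 (blocked), now at (row=5, col=3)
Final: (row=5, col=3), facing East

Answer: Final position: (row=5, col=3), facing East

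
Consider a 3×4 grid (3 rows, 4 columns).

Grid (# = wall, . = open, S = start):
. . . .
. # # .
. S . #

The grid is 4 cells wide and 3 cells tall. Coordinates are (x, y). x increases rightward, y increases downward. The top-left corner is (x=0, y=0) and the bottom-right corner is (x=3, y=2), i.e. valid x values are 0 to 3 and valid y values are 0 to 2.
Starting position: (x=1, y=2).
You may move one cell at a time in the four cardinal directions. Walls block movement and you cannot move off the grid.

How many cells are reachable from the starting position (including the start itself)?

BFS flood-fill from (x=1, y=2):
  Distance 0: (x=1, y=2)
  Distance 1: (x=0, y=2), (x=2, y=2)
  Distance 2: (x=0, y=1)
  Distance 3: (x=0, y=0)
  Distance 4: (x=1, y=0)
  Distance 5: (x=2, y=0)
  Distance 6: (x=3, y=0)
  Distance 7: (x=3, y=1)
Total reachable: 9 (grid has 9 open cells total)

Answer: Reachable cells: 9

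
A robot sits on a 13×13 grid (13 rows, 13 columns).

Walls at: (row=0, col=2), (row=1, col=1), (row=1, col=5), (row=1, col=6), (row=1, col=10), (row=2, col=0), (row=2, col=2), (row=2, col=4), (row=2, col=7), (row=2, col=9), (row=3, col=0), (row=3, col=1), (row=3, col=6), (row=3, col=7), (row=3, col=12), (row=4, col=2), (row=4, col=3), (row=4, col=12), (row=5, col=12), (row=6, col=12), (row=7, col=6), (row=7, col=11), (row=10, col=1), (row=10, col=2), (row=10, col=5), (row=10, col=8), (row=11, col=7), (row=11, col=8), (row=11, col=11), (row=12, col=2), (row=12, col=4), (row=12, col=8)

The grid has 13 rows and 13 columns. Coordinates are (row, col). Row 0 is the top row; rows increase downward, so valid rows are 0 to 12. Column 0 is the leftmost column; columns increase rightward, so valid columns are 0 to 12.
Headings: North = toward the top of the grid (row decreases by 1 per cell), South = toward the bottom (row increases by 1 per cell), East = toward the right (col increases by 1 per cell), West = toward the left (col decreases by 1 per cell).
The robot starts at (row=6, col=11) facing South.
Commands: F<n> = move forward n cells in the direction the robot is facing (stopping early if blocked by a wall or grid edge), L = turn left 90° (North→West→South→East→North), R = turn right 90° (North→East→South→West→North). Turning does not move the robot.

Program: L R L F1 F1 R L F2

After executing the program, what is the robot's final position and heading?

Start: (row=6, col=11), facing South
  L: turn left, now facing East
  R: turn right, now facing South
  L: turn left, now facing East
  F1: move forward 0/1 (blocked), now at (row=6, col=11)
  F1: move forward 0/1 (blocked), now at (row=6, col=11)
  R: turn right, now facing South
  L: turn left, now facing East
  F2: move forward 0/2 (blocked), now at (row=6, col=11)
Final: (row=6, col=11), facing East

Answer: Final position: (row=6, col=11), facing East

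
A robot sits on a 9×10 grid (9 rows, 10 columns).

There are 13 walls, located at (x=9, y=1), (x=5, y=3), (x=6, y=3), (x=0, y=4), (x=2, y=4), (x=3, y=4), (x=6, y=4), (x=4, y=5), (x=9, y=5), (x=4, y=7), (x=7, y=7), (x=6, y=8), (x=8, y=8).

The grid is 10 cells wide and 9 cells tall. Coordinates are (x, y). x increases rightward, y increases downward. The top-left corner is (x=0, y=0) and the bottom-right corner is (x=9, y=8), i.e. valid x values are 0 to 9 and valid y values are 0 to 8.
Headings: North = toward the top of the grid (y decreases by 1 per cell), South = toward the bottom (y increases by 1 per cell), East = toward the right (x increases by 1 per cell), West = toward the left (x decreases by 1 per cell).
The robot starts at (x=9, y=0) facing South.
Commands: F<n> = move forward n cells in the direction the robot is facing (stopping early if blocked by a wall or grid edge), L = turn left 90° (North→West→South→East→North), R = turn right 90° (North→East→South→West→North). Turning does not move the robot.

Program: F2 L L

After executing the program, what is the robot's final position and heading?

Start: (x=9, y=0), facing South
  F2: move forward 0/2 (blocked), now at (x=9, y=0)
  L: turn left, now facing East
  L: turn left, now facing North
Final: (x=9, y=0), facing North

Answer: Final position: (x=9, y=0), facing North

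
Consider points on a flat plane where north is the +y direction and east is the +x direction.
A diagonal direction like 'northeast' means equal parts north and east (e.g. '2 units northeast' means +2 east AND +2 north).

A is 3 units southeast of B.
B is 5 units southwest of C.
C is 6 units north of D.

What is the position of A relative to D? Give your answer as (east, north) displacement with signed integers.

Answer: A is at (east=-2, north=-2) relative to D.

Derivation:
Place D at the origin (east=0, north=0).
  C is 6 units north of D: delta (east=+0, north=+6); C at (east=0, north=6).
  B is 5 units southwest of C: delta (east=-5, north=-5); B at (east=-5, north=1).
  A is 3 units southeast of B: delta (east=+3, north=-3); A at (east=-2, north=-2).
Therefore A relative to D: (east=-2, north=-2).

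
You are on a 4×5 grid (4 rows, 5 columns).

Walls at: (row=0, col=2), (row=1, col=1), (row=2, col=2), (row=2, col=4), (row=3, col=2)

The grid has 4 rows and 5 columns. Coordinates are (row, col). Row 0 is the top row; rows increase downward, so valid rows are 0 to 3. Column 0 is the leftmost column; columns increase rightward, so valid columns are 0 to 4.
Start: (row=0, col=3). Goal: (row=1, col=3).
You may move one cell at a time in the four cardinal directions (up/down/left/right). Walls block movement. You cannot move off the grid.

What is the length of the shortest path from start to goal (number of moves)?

BFS from (row=0, col=3) until reaching (row=1, col=3):
  Distance 0: (row=0, col=3)
  Distance 1: (row=0, col=4), (row=1, col=3)  <- goal reached here
One shortest path (1 moves): (row=0, col=3) -> (row=1, col=3)

Answer: Shortest path length: 1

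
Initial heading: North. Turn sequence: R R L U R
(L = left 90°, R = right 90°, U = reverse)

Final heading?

Answer: Final heading: North

Derivation:
Start: North
  R (right (90° clockwise)) -> East
  R (right (90° clockwise)) -> South
  L (left (90° counter-clockwise)) -> East
  U (U-turn (180°)) -> West
  R (right (90° clockwise)) -> North
Final: North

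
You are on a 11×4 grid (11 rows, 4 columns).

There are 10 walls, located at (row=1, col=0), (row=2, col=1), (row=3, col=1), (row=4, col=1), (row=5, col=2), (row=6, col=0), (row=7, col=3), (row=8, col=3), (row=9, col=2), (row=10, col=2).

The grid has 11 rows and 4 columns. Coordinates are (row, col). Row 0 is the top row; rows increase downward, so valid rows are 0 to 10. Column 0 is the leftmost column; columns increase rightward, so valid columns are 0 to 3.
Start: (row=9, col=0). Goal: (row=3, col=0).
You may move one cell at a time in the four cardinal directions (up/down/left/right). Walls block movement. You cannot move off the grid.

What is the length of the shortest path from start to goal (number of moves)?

BFS from (row=9, col=0) until reaching (row=3, col=0):
  Distance 0: (row=9, col=0)
  Distance 1: (row=8, col=0), (row=9, col=1), (row=10, col=0)
  Distance 2: (row=7, col=0), (row=8, col=1), (row=10, col=1)
  Distance 3: (row=7, col=1), (row=8, col=2)
  Distance 4: (row=6, col=1), (row=7, col=2)
  Distance 5: (row=5, col=1), (row=6, col=2)
  Distance 6: (row=5, col=0), (row=6, col=3)
  Distance 7: (row=4, col=0), (row=5, col=3)
  Distance 8: (row=3, col=0), (row=4, col=3)  <- goal reached here
One shortest path (8 moves): (row=9, col=0) -> (row=9, col=1) -> (row=8, col=1) -> (row=7, col=1) -> (row=6, col=1) -> (row=5, col=1) -> (row=5, col=0) -> (row=4, col=0) -> (row=3, col=0)

Answer: Shortest path length: 8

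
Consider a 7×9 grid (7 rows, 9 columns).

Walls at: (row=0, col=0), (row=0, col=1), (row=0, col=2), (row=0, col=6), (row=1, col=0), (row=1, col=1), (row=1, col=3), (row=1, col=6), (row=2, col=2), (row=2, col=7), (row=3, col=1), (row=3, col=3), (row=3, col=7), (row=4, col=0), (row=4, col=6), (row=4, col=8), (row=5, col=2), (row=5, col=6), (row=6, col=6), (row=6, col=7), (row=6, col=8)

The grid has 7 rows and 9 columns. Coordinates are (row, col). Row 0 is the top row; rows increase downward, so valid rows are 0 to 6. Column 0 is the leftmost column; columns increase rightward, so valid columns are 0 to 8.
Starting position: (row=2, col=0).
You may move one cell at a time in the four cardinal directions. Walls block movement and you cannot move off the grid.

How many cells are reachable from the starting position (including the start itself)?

BFS flood-fill from (row=2, col=0):
  Distance 0: (row=2, col=0)
  Distance 1: (row=2, col=1), (row=3, col=0)
Total reachable: 3 (grid has 42 open cells total)

Answer: Reachable cells: 3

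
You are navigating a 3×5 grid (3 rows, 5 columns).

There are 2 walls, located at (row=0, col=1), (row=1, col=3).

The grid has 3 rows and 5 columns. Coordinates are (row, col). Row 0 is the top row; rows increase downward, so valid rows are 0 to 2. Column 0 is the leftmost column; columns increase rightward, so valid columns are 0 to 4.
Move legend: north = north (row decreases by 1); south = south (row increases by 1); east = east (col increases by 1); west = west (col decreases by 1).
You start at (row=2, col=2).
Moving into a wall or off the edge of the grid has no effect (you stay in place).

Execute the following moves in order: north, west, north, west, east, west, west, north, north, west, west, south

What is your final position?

Start: (row=2, col=2)
  north (north): (row=2, col=2) -> (row=1, col=2)
  west (west): (row=1, col=2) -> (row=1, col=1)
  north (north): blocked, stay at (row=1, col=1)
  west (west): (row=1, col=1) -> (row=1, col=0)
  east (east): (row=1, col=0) -> (row=1, col=1)
  west (west): (row=1, col=1) -> (row=1, col=0)
  west (west): blocked, stay at (row=1, col=0)
  north (north): (row=1, col=0) -> (row=0, col=0)
  north (north): blocked, stay at (row=0, col=0)
  west (west): blocked, stay at (row=0, col=0)
  west (west): blocked, stay at (row=0, col=0)
  south (south): (row=0, col=0) -> (row=1, col=0)
Final: (row=1, col=0)

Answer: Final position: (row=1, col=0)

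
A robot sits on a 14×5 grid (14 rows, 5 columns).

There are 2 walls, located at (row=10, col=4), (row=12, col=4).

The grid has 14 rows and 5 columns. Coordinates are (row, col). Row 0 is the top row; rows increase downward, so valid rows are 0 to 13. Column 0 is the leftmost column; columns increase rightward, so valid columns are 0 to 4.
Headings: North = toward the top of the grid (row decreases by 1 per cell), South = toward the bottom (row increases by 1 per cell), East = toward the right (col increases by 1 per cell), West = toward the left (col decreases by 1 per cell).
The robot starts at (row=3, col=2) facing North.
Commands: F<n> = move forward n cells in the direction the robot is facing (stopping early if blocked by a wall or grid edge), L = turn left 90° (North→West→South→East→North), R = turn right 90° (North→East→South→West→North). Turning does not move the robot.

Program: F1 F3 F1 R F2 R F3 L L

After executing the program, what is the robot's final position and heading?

Answer: Final position: (row=3, col=4), facing North

Derivation:
Start: (row=3, col=2), facing North
  F1: move forward 1, now at (row=2, col=2)
  F3: move forward 2/3 (blocked), now at (row=0, col=2)
  F1: move forward 0/1 (blocked), now at (row=0, col=2)
  R: turn right, now facing East
  F2: move forward 2, now at (row=0, col=4)
  R: turn right, now facing South
  F3: move forward 3, now at (row=3, col=4)
  L: turn left, now facing East
  L: turn left, now facing North
Final: (row=3, col=4), facing North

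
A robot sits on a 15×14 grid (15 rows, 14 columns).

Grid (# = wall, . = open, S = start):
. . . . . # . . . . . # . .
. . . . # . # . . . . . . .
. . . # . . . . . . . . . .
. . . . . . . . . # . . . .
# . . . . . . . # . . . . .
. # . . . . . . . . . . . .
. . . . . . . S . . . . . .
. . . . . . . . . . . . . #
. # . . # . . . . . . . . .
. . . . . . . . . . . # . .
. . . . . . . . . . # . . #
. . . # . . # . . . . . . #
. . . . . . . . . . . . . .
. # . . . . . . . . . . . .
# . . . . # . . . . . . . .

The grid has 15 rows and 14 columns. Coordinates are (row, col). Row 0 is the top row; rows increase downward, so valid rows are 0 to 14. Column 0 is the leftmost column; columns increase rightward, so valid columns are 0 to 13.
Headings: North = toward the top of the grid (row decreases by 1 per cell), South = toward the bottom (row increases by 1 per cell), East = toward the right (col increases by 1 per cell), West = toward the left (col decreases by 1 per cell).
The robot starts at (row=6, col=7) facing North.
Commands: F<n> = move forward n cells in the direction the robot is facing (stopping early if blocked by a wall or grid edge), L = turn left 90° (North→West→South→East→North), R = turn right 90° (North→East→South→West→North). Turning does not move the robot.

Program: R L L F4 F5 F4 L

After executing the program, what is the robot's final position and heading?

Answer: Final position: (row=6, col=0), facing South

Derivation:
Start: (row=6, col=7), facing North
  R: turn right, now facing East
  L: turn left, now facing North
  L: turn left, now facing West
  F4: move forward 4, now at (row=6, col=3)
  F5: move forward 3/5 (blocked), now at (row=6, col=0)
  F4: move forward 0/4 (blocked), now at (row=6, col=0)
  L: turn left, now facing South
Final: (row=6, col=0), facing South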